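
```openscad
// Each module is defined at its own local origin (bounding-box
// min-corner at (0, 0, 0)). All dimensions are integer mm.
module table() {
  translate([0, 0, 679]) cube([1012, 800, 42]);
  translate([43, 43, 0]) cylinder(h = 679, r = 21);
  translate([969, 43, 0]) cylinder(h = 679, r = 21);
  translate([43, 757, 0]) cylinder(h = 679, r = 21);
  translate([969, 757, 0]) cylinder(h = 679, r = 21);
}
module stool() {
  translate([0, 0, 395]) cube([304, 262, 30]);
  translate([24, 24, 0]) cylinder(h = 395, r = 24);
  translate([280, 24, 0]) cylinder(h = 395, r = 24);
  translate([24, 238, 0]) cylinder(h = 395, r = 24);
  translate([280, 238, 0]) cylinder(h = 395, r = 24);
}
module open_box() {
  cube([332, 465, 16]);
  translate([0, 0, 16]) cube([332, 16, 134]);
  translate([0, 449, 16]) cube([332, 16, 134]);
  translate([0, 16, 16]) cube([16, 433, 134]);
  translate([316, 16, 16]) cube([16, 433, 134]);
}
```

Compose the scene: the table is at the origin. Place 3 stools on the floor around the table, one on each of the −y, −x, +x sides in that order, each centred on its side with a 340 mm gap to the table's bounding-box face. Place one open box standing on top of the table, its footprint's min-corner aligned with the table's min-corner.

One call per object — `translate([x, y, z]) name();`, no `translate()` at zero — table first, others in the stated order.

table();
translate([354, -602, 0]) stool();
translate([-644, 269, 0]) stool();
translate([1352, 269, 0]) stool();
translate([0, 0, 721]) open_box();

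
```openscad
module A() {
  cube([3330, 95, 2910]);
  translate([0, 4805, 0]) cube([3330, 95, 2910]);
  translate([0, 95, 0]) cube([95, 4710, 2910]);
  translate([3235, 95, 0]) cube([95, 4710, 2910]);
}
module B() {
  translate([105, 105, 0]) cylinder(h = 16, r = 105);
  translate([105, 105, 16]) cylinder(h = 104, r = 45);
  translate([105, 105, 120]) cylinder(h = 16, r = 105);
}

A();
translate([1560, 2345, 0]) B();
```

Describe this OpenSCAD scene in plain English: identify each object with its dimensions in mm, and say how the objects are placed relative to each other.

A is the wall frame of a small rectangular building: four walls, each 2910 mm tall and 95 mm thick, enclosing a footprint 3330 mm (x) by 4900 mm (y) outside-to-outside, with no floor or roof. The front and back walls (the −y and +y sides) span the full width; the two side walls fit between them.

B is a spool: two coaxial disc flanges of radius 105 mm and thickness 16 mm, joined by a core cylinder of radius 45 mm and height 104 mm. The lower flange rests on z = 0 and the three cylinders share a vertical axis.

The spool sits inside the house frame, centred.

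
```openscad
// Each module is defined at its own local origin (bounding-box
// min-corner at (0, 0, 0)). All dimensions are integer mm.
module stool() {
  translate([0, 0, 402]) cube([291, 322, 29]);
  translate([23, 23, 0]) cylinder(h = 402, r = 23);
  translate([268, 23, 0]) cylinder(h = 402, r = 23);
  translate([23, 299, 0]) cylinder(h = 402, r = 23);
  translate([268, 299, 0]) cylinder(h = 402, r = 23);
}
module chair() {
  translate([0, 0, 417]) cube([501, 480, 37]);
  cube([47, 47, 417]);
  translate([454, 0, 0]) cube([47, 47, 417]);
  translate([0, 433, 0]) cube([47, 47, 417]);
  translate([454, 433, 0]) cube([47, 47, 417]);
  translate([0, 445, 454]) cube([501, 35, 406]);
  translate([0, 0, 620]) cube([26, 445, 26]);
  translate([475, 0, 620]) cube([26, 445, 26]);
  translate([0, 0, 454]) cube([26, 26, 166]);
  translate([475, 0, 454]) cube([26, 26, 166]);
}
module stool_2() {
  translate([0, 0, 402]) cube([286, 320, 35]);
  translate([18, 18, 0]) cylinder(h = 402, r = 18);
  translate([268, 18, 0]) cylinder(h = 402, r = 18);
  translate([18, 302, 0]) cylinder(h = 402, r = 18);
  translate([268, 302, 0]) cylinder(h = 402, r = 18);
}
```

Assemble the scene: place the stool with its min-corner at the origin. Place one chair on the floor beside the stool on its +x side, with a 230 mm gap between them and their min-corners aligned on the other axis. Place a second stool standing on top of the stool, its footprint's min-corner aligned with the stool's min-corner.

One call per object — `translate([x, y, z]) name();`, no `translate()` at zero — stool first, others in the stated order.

stool();
translate([521, 0, 0]) chair();
translate([0, 0, 431]) stool_2();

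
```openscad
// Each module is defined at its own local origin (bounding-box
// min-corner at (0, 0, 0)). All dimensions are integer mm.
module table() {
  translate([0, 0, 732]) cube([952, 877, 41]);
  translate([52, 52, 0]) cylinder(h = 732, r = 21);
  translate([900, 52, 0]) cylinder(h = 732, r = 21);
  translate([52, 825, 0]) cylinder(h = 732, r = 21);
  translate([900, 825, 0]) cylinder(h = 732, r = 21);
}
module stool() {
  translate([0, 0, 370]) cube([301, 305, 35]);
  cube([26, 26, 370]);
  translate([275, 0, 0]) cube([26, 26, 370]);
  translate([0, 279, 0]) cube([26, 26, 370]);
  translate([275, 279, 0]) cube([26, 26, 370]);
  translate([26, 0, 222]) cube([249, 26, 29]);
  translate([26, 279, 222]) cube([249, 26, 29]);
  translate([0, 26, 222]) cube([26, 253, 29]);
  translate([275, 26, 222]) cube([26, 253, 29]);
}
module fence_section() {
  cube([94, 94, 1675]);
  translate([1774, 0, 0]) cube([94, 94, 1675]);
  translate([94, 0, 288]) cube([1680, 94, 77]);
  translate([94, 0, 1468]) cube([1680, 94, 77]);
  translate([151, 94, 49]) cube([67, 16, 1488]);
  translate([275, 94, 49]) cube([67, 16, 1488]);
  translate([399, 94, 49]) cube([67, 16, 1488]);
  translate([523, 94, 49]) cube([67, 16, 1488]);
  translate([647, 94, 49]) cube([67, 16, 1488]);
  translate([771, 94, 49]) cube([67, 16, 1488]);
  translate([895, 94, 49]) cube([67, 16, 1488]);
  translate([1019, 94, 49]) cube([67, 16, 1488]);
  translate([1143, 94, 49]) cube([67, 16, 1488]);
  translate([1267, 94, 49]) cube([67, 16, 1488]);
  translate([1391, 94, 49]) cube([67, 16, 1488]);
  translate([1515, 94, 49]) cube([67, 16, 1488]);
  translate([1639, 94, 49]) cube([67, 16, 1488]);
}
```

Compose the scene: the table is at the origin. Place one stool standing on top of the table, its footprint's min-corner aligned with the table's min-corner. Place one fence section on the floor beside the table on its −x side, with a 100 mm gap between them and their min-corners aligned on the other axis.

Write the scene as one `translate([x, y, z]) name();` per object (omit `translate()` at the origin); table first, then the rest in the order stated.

table();
translate([0, 0, 773]) stool();
translate([-1968, 0, 0]) fence_section();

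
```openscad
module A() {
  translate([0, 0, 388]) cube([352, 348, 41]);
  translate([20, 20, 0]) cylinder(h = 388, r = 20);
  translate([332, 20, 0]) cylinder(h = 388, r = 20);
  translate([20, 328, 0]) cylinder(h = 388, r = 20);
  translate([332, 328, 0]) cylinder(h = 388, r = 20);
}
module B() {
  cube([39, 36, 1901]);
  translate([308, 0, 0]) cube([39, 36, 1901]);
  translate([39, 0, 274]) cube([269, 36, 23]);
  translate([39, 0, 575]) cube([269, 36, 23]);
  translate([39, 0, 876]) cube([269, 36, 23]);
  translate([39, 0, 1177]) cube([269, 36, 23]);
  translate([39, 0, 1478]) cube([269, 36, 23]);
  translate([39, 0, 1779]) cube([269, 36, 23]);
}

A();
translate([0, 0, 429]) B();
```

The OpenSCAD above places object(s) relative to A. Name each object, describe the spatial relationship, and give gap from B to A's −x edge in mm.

A is a stool. B is a ladder. The ladder is on top of the stool. The gap from the ladder to the stool's −x edge is 0 mm.

The ladder's min-x is at 0; the stool's min-x is 0; gap = 0 mm.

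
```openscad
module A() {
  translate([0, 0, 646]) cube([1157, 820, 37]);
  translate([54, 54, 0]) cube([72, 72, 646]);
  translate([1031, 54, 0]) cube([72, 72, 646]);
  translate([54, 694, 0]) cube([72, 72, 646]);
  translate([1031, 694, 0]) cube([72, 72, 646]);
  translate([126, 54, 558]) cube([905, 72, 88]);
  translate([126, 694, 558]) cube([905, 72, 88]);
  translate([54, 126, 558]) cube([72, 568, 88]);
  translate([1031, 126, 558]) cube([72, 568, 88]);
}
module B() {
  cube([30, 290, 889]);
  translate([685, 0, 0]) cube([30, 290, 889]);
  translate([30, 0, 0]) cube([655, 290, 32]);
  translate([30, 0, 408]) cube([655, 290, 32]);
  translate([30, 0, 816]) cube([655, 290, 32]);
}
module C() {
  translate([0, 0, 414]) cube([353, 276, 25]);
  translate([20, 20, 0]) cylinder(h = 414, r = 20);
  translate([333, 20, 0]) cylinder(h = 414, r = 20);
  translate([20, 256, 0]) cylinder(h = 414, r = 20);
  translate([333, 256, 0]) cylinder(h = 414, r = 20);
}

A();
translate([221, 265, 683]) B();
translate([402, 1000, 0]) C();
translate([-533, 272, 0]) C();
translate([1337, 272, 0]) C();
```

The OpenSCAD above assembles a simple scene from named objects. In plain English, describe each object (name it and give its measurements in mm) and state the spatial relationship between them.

A is a table with a 1157×820 mm rectangular top, 37 mm thick, top surface at z = 683 mm, supported by four 72×72 mm square legs, each inset 54 mm from the nearest pair of top edges, running from the floor. Four apron rails, 72 mm thick and 88 mm tall, run between adjacent legs with their top edges flush with the underside of the top and their outer faces flush with the legs' outer faces.

B is a bookshelf 715 mm wide overall, 290 mm deep and 889 mm tall. The two sides are 30 mm thick vertical panels. 3 horizontal shelves of 32 mm thickness span between the inner faces of the sides; the lowest shelf sits on the floor and shelves are stacked with a clear vertical gap of 376 mm between each pair.

C is a four-legged stool. The seat is 353×276 mm, 25 mm thick, top at z = 439 mm. It stands on four round legs, each 40 mm in diameter, from z = 0 to the seat underside, each leg's axis is inset half a diameter from the nearest pair of seat edges (so the leg's bounding box is flush with the corner).

The bookshelf is on top of the table, centred. Three stools sit around the table at the +y, −x, +x sides.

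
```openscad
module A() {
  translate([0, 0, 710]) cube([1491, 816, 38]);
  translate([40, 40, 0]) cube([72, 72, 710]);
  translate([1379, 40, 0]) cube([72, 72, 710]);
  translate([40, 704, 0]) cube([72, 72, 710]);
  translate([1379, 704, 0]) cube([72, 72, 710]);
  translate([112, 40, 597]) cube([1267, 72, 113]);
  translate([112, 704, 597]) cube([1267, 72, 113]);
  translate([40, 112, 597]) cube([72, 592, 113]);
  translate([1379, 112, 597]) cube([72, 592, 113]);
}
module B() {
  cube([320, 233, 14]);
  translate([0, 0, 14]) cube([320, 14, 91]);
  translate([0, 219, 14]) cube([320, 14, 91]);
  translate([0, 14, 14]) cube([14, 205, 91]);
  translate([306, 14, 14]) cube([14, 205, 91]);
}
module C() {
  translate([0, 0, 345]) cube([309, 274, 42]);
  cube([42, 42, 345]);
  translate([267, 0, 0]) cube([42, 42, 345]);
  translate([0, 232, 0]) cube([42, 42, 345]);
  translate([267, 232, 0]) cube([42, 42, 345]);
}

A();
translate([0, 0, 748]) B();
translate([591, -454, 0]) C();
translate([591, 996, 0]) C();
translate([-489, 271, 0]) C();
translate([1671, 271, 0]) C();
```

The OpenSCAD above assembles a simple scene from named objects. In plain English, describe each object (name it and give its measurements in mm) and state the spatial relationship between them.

A is a rectangular dining table. The top is 1491×816×38 mm with its upper surface at z = 748 mm. It stands on four 72×72 mm square legs, each inset 40 mm from the nearest pair of top edges, running from the floor to the underside of the top. Four apron rails, 72 mm thick and 113 mm tall, run between adjacent legs with their top edges flush with the underside of the top and their outer faces flush with the legs' outer faces.

B is an open-topped rectangular box: outside dimensions 320×233×105 mm, with a uniform wall and base thickness of 14 mm. The base is a full 320×233 slab on the floor; four walls sit on top of the base. The front and back walls (the −y and +y sides) span the full width; the two side walls fit between them.

C is a simple wooden stool: a rectangular seat 309 mm (x) by 274 mm (y), 42 mm thick, top face at z = 387 mm, on four square legs, each 42×42 mm in cross-section. The legs rest on z = 0, each flush with a corner of the seat.

The open box is on top of the table. Four stools sit around the table at the −y, +y, −x, +x sides.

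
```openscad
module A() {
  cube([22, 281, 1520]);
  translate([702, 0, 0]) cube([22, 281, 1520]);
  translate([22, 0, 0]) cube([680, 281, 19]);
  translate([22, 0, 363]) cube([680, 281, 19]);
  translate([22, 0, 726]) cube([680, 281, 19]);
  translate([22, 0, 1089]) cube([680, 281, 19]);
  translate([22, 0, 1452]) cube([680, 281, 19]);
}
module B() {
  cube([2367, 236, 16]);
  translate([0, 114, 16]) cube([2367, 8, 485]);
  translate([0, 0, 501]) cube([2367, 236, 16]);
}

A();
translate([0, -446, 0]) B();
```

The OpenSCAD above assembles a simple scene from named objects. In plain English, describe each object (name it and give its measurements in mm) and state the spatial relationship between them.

A is a bookshelf 724 mm wide overall, 281 mm deep and 1520 mm tall. The two sides are 22 mm thick vertical panels. 5 horizontal shelves of 19 mm thickness span between the inner faces of the sides; the lowest shelf sits on the floor and shelves are stacked with a clear vertical gap of 344 mm between each pair.

B is an I-beam lying along x, 2367 mm long. Overall section height 517 mm. Two flanges 236 mm wide (y) and 16 mm thick, one on the floor and one at the top; a web 8 mm thick runs between them, centred on the flange width.

The I-beam is on the floor beside the bookshelf on its −y side.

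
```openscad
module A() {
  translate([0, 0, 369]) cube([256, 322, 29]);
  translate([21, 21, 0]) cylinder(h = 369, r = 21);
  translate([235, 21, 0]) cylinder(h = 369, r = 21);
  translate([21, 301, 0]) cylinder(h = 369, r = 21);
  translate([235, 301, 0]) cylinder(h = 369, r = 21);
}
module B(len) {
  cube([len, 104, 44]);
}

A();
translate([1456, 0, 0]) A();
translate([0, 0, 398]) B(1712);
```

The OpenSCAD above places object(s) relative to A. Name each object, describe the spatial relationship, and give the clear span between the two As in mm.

Second stool starts at x = 1456; first ends at x = 256; clear span = 1456 − 256 = 1200 mm.

A is a stool. B is a beam. A beam spans the tops of two stools. The clear span between the two stools is 1200 mm.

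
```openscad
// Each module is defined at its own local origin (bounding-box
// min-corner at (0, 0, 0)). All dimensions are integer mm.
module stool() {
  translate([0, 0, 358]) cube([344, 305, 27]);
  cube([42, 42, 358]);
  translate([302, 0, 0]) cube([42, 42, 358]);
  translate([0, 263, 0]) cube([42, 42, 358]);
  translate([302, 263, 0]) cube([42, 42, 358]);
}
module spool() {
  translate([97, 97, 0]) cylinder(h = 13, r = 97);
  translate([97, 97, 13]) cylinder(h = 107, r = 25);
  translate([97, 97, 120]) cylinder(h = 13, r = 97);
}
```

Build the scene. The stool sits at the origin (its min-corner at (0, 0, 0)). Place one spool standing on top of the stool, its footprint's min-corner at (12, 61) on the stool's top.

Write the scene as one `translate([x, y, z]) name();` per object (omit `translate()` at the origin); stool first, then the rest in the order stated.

stool();
translate([12, 61, 385]) spool();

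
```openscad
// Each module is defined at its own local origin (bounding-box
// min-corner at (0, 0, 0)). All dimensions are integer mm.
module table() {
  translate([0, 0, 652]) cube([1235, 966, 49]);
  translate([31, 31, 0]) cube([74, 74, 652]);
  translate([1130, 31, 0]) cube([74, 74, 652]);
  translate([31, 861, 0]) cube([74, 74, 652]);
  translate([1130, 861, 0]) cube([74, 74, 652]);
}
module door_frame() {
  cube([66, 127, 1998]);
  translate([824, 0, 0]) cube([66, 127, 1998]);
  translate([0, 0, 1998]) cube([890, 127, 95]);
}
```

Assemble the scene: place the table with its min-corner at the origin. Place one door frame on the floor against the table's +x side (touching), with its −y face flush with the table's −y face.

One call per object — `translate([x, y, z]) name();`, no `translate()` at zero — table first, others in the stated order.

table();
translate([1235, 0, 0]) door_frame();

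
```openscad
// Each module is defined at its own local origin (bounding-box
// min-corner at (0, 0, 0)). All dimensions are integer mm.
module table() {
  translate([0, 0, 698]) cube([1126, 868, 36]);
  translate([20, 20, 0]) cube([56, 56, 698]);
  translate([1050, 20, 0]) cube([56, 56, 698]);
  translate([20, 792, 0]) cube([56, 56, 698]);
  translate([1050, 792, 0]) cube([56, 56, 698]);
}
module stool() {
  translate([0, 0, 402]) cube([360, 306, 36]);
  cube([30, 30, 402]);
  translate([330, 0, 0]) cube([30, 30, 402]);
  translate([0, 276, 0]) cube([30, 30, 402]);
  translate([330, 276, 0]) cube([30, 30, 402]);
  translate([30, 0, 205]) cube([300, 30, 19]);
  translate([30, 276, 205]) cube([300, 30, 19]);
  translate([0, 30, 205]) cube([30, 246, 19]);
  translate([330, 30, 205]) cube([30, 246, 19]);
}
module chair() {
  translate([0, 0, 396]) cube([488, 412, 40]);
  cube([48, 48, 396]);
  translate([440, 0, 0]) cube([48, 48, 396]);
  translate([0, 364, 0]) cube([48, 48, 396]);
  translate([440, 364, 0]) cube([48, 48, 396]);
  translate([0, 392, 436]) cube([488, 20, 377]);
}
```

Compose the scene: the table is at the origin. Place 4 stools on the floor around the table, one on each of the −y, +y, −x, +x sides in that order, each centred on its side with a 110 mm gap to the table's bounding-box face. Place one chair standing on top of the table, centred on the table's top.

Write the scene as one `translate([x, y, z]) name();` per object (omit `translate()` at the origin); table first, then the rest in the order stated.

table();
translate([383, -416, 0]) stool();
translate([383, 978, 0]) stool();
translate([-470, 281, 0]) stool();
translate([1236, 281, 0]) stool();
translate([319, 228, 734]) chair();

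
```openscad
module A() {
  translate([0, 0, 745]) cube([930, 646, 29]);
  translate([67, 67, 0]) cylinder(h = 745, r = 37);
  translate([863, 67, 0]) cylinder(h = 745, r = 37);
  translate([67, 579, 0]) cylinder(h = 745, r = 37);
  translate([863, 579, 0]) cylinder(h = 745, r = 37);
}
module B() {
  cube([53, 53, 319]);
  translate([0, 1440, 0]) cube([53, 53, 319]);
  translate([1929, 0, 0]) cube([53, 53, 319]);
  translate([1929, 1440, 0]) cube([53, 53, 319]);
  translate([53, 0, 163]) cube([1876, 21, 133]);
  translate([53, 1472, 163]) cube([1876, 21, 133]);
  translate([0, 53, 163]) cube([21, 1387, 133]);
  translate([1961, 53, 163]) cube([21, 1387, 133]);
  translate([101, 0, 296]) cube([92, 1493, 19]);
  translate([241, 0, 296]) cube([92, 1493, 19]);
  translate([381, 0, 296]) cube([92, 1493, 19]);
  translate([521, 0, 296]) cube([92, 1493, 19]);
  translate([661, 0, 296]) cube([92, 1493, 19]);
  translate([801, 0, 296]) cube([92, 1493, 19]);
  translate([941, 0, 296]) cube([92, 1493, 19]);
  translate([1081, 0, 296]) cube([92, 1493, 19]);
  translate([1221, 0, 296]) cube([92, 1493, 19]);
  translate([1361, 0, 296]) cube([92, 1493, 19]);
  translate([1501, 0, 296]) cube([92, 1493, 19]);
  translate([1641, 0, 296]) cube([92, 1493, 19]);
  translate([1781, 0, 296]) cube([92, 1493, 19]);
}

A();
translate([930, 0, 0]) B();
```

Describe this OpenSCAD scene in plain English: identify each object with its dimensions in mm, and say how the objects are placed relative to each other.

A is a table: top 930 mm (x) × 646 mm (y), 29 mm thick, upper face at z = 774 mm, on four round legs of 74 mm diameter, each leg's bounding box inset 30 mm from the nearest pair of top edges, running from z = 0 to the bottom of the top.

B is a bed frame 1982 mm long (x) by 1493 mm wide (y). Four 53×53 mm corner posts, 319 mm tall, at the corners of the footprint. Four rails of 21 mm thickness and 133 mm height run between adjacent posts with their undersides at z = 163 mm, their outer faces flush with the outside of the frame (the two x-running rails run between the posts' inner faces; the two y-running rails run between the posts' inner faces). 13 slats, each 92 mm wide (x) and 19 mm thick, lie across the top of the two x-running rails, running the full 1493 mm width of the frame in y; the slats are evenly spaced along x between the inner faces of the end posts with equal gaps (rounded down to the nearest mm) at the −x end and between each pair — any rounding remainder accumulates at the +x end.

The bed frame is against the table's +x side, with their −y faces flush.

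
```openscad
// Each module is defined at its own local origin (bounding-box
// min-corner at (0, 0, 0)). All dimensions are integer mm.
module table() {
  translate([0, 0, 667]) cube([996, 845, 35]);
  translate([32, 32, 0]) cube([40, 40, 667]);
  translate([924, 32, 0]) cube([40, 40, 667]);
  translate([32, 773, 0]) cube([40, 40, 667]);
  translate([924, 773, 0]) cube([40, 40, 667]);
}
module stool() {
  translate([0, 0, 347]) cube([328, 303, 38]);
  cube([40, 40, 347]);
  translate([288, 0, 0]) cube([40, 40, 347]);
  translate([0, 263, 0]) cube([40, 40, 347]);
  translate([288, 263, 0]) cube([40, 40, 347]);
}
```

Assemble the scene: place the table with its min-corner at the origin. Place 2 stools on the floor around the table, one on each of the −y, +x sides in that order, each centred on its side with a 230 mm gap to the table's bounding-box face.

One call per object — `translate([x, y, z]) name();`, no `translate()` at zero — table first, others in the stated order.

table();
translate([334, -533, 0]) stool();
translate([1226, 271, 0]) stool();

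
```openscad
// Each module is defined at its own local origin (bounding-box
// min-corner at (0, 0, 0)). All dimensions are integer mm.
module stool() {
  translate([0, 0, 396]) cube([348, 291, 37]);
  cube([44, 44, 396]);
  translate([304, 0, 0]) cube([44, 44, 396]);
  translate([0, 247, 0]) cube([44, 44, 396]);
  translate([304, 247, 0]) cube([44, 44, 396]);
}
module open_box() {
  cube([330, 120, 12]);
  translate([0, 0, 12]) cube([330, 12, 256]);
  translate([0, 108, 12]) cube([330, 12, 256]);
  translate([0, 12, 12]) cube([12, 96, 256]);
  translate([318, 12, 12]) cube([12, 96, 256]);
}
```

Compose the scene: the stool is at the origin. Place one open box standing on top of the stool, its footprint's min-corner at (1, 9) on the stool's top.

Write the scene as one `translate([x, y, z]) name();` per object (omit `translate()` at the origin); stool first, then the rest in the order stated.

stool();
translate([1, 9, 433]) open_box();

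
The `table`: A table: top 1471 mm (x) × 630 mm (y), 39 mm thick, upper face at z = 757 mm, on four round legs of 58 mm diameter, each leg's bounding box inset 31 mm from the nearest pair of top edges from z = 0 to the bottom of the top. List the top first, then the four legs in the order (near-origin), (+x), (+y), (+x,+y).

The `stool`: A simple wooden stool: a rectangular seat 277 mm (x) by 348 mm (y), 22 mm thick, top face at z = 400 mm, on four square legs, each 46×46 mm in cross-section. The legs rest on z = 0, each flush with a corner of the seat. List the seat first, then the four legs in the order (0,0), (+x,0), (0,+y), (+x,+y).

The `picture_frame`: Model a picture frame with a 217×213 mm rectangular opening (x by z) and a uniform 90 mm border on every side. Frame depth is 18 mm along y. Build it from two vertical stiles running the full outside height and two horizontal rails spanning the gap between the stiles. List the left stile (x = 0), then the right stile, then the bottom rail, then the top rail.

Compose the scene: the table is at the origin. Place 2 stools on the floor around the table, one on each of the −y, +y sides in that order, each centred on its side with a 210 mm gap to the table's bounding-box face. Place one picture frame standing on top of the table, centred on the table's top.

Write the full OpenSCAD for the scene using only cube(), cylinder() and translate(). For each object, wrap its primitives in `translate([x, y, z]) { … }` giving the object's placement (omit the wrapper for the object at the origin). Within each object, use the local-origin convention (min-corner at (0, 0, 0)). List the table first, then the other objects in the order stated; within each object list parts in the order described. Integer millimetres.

translate([0, 0, 718]) cube([1471, 630, 39]);
translate([60, 60, 0]) cylinder(h = 718, r = 29);
translate([1411, 60, 0]) cylinder(h = 718, r = 29);
translate([60, 570, 0]) cylinder(h = 718, r = 29);
translate([1411, 570, 0]) cylinder(h = 718, r = 29);
translate([597, -558, 0]) {
  translate([0, 0, 378]) cube([277, 348, 22]);
  cube([46, 46, 378]);
  translate([231, 0, 0]) cube([46, 46, 378]);
  translate([0, 302, 0]) cube([46, 46, 378]);
  translate([231, 302, 0]) cube([46, 46, 378]);
}
translate([597, 840, 0]) {
  translate([0, 0, 378]) cube([277, 348, 22]);
  cube([46, 46, 378]);
  translate([231, 0, 0]) cube([46, 46, 378]);
  translate([0, 302, 0]) cube([46, 46, 378]);
  translate([231, 302, 0]) cube([46, 46, 378]);
}
translate([537, 306, 757]) {
  cube([90, 18, 393]);
  translate([307, 0, 0]) cube([90, 18, 393]);
  translate([90, 0, 0]) cube([217, 18, 90]);
  translate([90, 0, 303]) cube([217, 18, 90]);
}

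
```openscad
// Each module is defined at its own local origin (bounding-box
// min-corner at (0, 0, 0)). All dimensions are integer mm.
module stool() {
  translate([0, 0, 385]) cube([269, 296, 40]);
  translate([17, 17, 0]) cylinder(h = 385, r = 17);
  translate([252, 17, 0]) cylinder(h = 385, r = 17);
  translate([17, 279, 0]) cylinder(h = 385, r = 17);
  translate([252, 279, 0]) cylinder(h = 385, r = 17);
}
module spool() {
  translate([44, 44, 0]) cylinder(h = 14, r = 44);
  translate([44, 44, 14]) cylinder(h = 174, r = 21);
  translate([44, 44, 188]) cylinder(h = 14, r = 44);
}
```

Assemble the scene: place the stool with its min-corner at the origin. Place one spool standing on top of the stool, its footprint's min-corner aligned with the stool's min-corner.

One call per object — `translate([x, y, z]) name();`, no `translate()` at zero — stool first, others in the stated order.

stool();
translate([0, 0, 425]) spool();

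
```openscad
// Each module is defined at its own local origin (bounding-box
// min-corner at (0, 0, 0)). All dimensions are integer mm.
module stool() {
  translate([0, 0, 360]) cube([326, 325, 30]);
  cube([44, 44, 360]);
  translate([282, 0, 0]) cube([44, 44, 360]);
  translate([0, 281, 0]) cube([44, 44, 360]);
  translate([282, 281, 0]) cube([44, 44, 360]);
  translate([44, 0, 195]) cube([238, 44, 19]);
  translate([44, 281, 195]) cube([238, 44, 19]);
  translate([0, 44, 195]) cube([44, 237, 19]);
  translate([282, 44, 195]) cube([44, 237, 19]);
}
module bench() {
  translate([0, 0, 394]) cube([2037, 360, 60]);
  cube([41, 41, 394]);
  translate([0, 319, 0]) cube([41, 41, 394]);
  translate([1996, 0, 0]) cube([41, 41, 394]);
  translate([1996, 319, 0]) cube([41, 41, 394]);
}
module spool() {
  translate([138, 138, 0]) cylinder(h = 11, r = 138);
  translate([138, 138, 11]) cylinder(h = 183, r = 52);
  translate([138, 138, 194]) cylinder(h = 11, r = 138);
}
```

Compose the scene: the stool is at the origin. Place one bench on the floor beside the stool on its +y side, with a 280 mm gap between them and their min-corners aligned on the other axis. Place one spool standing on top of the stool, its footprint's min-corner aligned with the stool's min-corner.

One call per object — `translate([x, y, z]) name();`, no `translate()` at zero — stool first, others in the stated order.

stool();
translate([0, 605, 0]) bench();
translate([0, 0, 390]) spool();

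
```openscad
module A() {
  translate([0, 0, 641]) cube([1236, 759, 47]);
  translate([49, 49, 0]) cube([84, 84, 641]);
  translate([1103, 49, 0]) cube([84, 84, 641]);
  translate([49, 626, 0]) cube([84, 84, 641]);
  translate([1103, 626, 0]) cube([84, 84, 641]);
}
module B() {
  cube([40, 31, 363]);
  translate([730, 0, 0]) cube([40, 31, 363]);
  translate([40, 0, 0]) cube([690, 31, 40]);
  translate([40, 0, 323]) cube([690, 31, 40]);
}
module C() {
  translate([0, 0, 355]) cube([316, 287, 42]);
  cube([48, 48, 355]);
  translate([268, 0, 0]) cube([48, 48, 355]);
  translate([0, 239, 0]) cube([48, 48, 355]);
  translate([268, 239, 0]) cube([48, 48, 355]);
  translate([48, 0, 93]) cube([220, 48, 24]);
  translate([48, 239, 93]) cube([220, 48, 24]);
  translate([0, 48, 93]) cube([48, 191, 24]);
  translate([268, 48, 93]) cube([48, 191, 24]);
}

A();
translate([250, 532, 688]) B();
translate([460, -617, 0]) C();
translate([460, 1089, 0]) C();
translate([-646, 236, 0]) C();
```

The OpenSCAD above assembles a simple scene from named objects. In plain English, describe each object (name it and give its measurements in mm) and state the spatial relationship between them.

A is a table: top 1236 mm (x) × 759 mm (y), 47 mm thick, upper face at z = 688 mm, on four 84×84 mm square legs, each inset 49 mm from the nearest pair of top edges, running from z = 0 to the bottom of the top.

B is a rectangular picture frame lying in the x–z plane (depth along y). The opening is 690 mm wide (x) by 283 mm tall (z), surrounded by a border 40 mm wide on all four sides. The frame is 31 mm deep and is made of two full-height vertical stiles with two horizontal rails fitted between them.

C is a four-legged stool. The seat is 316×287 mm, 42 mm thick, top at z = 397 mm. It stands on four square legs, each 48×48 mm in cross-section, from z = 0 to the seat underside, each flush with a corner of the seat. Four stretchers, 48 mm wide and 24 mm tall, connect adjacent legs with their undersides at z = 93 mm, each running between the inner faces of the legs it joins and aligned with the legs' outer faces on the other axis.

The picture frame is on top of the table. Three stools sit around the table at the −y, +y, −x sides.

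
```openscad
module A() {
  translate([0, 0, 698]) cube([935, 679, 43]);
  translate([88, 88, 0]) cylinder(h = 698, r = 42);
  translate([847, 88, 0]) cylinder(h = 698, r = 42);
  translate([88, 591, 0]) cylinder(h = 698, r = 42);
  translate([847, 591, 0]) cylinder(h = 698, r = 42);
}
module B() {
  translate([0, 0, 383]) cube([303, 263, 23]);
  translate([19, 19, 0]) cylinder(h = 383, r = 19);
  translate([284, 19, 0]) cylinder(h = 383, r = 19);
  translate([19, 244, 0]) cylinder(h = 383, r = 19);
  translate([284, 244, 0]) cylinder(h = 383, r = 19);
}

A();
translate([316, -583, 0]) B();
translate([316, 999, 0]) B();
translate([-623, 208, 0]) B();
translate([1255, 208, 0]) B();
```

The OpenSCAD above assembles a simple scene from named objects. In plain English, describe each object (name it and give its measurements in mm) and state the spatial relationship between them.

A is a table: top 935 mm (x) × 679 mm (y), 43 mm thick, upper face at z = 741 mm, on four round legs of 84 mm diameter, each leg's bounding box inset 46 mm from the nearest pair of top edges, running from z = 0 to the bottom of the top.

B is a four-legged stool. The seat is a 303×263×23 mm slab whose top surface is at z = 406 mm; four round legs, each 38 mm in diameter, run from the floor (z = 0) to the underside of the seat, each leg's axis is inset half a diameter from the nearest pair of seat edges (so the leg's bounding box is flush with the corner).

Four stools sit around the table at the −y, +y, −x, +x sides.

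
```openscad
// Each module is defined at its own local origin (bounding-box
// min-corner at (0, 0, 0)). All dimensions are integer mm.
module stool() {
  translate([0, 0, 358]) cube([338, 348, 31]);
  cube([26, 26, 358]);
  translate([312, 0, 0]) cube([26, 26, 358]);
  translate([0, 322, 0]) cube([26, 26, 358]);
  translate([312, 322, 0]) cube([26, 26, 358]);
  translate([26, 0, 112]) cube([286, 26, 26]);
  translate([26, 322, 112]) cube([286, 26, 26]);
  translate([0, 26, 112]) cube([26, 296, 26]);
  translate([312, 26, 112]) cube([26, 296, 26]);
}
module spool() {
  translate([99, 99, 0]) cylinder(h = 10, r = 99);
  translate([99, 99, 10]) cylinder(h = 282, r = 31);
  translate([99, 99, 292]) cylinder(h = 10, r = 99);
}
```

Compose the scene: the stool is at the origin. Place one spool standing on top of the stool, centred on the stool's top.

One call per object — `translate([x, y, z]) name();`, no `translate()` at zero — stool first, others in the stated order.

stool();
translate([70, 75, 389]) spool();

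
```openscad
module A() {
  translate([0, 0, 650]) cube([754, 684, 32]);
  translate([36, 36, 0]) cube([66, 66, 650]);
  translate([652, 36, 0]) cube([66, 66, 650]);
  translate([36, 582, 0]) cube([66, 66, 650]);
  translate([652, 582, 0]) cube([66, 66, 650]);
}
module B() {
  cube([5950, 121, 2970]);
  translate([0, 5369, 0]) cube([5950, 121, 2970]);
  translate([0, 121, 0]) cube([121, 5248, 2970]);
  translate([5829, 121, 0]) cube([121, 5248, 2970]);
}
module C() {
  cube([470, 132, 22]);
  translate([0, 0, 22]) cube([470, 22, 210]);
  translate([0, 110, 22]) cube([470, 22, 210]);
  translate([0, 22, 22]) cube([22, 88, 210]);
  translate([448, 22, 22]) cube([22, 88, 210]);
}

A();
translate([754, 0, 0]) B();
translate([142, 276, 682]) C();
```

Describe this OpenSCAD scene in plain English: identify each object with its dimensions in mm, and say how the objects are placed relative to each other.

A is a table with a 754×684 mm rectangular top, 32 mm thick, top surface at z = 682 mm, supported by four 66×66 mm square legs, each inset 36 mm from the nearest pair of top edges, running from the floor.

B is a box-shaped house frame (walls only): outside footprint 5950×5490 mm, wall height 2970 mm, wall thickness 121 mm. The two y-facing walls run the full x-width; the two x-facing walls fit between the inner faces of the y-facing walls.

C is an open-topped rectangular box: outside dimensions 470×132×232 mm, with a uniform wall and base thickness of 22 mm. The base is a full 470×132 slab on the floor; four walls sit on top of the base. The front and back walls (the −y and +y sides) span the full width; the two side walls fit between them.

The house frame is against the table's +x side, with their −y faces flush. The open box is on top of the table, centred.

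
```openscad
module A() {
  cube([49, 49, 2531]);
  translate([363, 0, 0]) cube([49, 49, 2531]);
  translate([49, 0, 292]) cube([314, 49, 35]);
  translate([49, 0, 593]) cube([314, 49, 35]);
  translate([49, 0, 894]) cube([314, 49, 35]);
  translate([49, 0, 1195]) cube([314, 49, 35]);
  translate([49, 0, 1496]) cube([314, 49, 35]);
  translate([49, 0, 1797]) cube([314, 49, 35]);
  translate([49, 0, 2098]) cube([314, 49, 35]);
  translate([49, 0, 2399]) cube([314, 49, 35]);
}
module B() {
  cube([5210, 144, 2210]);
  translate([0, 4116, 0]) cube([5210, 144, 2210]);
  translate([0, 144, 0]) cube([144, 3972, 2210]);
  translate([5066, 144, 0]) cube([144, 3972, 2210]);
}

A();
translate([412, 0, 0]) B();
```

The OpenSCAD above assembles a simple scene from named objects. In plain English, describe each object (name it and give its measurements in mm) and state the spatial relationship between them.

A is a straight ladder. Two 49×49 mm vertical rails, 2531 mm tall, stand 412 mm apart (outside-to-outside) with their front faces coplanar on the −y side. 8 rungs, each 49 mm deep and 35 mm tall, span between the inner faces of the rails, front faces flush with the rails. The lowest rung's underside is at z = 292 mm and rungs are spaced 301 mm apart (underside to underside).

B is a box-shaped house frame (walls only): outside footprint 5210×4260 mm, wall height 2210 mm, wall thickness 144 mm. The two y-facing walls run the full x-width; the two x-facing walls fit between the inner faces of the y-facing walls.

The house frame is against the ladder's +x side, with their −y faces flush.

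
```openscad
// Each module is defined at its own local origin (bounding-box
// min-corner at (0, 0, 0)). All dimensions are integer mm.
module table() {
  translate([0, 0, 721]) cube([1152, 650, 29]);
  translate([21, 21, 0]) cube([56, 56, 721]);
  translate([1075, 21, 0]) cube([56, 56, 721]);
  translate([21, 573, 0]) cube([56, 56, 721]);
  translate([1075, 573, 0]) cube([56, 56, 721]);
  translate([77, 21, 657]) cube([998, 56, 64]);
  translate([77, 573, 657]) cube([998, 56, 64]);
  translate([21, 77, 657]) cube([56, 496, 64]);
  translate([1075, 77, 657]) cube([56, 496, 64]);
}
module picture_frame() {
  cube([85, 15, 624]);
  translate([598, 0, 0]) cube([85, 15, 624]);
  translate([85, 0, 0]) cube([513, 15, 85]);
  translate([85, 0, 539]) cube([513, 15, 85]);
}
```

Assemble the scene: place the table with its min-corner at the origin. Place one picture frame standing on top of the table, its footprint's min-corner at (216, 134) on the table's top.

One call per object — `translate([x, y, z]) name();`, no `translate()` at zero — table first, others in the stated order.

table();
translate([216, 134, 750]) picture_frame();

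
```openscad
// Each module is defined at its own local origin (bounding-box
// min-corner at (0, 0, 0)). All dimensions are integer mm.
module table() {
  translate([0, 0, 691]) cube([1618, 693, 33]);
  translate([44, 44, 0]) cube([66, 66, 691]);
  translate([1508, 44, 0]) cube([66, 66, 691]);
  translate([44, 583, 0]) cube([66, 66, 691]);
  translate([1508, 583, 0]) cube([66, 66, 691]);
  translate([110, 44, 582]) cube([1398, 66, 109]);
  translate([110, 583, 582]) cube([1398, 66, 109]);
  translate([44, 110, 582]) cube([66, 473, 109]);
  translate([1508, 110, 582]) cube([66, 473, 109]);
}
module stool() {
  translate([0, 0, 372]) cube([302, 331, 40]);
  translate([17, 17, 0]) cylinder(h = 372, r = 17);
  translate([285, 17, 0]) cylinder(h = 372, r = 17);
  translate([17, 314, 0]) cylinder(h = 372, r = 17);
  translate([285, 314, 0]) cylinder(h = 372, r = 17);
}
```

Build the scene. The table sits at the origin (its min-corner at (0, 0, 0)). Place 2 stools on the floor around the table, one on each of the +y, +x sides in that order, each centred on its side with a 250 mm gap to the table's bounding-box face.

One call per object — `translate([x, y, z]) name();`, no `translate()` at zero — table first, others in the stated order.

table();
translate([658, 943, 0]) stool();
translate([1868, 181, 0]) stool();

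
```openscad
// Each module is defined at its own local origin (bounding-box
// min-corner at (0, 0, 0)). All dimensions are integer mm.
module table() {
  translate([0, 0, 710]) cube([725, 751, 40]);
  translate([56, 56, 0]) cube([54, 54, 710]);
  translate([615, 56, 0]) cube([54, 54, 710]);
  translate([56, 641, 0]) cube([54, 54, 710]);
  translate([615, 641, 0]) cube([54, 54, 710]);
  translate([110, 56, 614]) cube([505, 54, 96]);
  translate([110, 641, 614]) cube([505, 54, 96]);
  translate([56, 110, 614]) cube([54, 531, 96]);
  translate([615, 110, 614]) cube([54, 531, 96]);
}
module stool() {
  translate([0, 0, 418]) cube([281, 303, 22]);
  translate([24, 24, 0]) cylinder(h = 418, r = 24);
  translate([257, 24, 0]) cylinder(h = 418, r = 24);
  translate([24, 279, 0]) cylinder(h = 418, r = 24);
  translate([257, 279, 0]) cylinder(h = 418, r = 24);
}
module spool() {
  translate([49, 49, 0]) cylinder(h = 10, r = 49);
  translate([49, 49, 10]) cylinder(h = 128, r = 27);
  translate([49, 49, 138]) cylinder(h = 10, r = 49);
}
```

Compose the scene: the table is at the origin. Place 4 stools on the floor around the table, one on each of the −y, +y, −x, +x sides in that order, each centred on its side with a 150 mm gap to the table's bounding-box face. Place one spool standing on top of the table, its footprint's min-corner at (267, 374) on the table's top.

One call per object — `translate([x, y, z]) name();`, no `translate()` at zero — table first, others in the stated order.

table();
translate([222, -453, 0]) stool();
translate([222, 901, 0]) stool();
translate([-431, 224, 0]) stool();
translate([875, 224, 0]) stool();
translate([267, 374, 750]) spool();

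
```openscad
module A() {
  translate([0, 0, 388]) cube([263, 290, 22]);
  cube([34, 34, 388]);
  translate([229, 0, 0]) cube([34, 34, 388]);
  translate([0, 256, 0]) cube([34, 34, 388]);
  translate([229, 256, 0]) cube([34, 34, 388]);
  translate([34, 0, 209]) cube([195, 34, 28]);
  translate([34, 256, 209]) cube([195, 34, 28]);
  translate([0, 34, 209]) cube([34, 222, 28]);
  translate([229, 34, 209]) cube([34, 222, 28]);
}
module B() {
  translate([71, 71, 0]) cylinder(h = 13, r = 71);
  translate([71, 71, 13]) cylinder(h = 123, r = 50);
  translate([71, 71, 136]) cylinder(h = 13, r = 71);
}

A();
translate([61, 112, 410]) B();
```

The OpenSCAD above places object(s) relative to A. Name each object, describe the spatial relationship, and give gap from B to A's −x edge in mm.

A is a stool. B is a spool. The spool is on top of the stool. The gap from the spool to the stool's −x edge is 61 mm.

The spool's min-x is at 61; the stool's min-x is 0; gap = 61 mm.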